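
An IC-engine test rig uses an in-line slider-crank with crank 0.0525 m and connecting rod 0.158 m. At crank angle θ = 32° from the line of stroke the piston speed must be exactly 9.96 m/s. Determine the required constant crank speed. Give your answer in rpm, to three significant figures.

2660

For an in-line slider-crank, |v_piston| = rω|sinθ|·[1 + r cosθ/√(L² − r² sin²θ)].
With r = 0.0525 m, L = 0.158 m, θ = 32°: the bracketed kinematic factor |dx/dθ| = 0.035785 m.
ω = v/|dx/dθ| = 9.96/0.035785 = 278.33 rad/s.
N = 60ω/(2π) = 2657.9 rpm.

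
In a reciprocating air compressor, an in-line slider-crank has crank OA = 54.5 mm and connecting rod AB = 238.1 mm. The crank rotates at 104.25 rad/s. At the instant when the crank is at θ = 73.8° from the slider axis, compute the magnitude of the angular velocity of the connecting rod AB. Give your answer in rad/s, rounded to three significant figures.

6.82

ω = 104.2 rad/s
The rod makes angle φ with the slider axis where L sinφ = r sinθ; differentiating, L cosφ·φ̇ = r ω cosθ.
L cosφ = √(L² − r² sin²θ) = 0.23228 m.
|ω_rod| = r ω |cosθ| / √(L² − r² sin²θ) = 0.0545·104.2·0.27899/0.23228 = 6.8243 rad/s.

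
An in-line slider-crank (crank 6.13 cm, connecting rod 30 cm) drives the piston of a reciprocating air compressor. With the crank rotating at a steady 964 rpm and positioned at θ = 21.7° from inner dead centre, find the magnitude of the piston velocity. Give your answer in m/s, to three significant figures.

ω = 2π·964/60 = 100.9 rad/s
For an in-line slider-crank, x = r cosθ + √(L² − r² sin²θ), so v = −rω sinθ·[1 + r cosθ/√(L² − r² sin²θ)].
With r = 0.0613 m, L = 0.3 m, θ = 21.7°: √(L² − r² sin²θ) = 0.29914 m.
v = −0.0613·100.9·0.36975·[1 + 0.0613·0.92913/0.29914] = -2.7237 m/s.
|v| = 2.7237 m/s.

2.72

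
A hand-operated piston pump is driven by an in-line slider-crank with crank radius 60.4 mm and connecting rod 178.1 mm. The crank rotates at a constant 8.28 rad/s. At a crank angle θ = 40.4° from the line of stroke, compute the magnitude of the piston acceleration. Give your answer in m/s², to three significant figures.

3.43

ω = 8.28 rad/s
x(θ) = r cosθ + √(L² − r² sin²θ); with ω constant, a = ω²·d²x/dθ².
d²x/dθ² = −r cosθ − r²(cos2θ)/√u − r⁴ sin²2θ/(4u^{3/2}),  u = L² − r² sin²θ = 0.0301872 m².
Substituting r = 0.0604 m, L = 0.1781 m, θ = 40.4°: d²x/dθ² = -0.049972 m.
a = ω²·d²x/dθ² = (8.28)²·(-0.049972) = -3.426 m/s²;  |a| = 3.426 m/s².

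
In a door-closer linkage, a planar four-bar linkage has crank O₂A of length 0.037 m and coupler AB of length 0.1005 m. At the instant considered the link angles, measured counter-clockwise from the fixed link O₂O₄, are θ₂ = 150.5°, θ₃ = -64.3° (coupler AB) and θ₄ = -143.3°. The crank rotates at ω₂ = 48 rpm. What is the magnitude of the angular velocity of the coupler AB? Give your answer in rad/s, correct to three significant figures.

1.72

ω₂ = 5.027 rad/s (from 48 rpm).
Differentiating the loop-closure r₂e^{iθ₂}+r₃e^{iθ₃}=r₁+r₄e^{iθ₄} gives r₂ω₂e^{iθ₂}+r₃ω₃e^{iθ₃}=r₄ω₄e^{iθ₄}.
Eliminating the other unknown: ω₃ = r₂ω₂ sin(θ₄−θ₂) / [r₃ sin(θ₃−θ₄)].
Numerator sine = +0.91496; denominator sine = +0.98163.
Result = 0.037·5.027·(+0.91496) / (0.1005·(+0.98163)) = +1.7249 rad/s; magnitude 1.7249 rad/s.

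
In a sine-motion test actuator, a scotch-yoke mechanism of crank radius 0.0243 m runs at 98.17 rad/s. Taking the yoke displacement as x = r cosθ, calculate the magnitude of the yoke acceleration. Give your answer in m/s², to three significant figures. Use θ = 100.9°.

ω = 98.17 rad/s
x = r cosθ ⇒ ẍ = −rω² cosθ (ω constant).
|a| = rω²|cosθ| = 0.0243·(98.17)²·|cos 100.9°| = 44.284 m/s².

44.3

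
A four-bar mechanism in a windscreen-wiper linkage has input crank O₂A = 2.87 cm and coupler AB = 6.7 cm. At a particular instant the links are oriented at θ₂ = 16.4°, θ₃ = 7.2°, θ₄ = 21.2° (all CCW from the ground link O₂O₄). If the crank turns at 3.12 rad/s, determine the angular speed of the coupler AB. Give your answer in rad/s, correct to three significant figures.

0.462

ω₂ = 3.12 rad/s
Differentiating the loop-closure r₂e^{iθ₂}+r₃e^{iθ₃}=r₁+r₄e^{iθ₄} gives r₂ω₂e^{iθ₂}+r₃ω₃e^{iθ₃}=r₄ω₄e^{iθ₄}.
Eliminating the other unknown: ω₃ = r₂ω₂ sin(θ₄−θ₂) / [r₃ sin(θ₃−θ₄)].
Numerator sine = +0.08368; denominator sine = -0.24192.
Result = 0.0287·3.12·(+0.08368) / (0.067·(-0.24192)) = -0.46227 rad/s; magnitude 0.46227 rad/s.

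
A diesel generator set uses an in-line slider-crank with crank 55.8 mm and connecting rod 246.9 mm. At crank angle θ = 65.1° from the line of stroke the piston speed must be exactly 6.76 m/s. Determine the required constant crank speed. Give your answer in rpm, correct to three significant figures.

For an in-line slider-crank, |v_piston| = rω|sinθ|·[1 + r cosθ/√(L² − r² sin²θ)].
With r = 0.0558 m, L = 0.2469 m, θ = 65.1°: the bracketed kinematic factor |dx/dθ| = 0.055534 m.
ω = v/|dx/dθ| = 6.76/0.055534 = 121.73 rad/s.
N = 60ω/(2π) = 1162.4 rpm.

1160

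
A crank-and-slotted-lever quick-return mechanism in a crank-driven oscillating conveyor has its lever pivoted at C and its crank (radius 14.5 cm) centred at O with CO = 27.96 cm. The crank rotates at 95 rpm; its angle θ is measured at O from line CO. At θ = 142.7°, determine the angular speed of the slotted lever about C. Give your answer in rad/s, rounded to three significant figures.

ω = 9.948 rad/s (from 95 rpm).
Crank pin A relative to C: A = (d + r cosθ, r sinθ); lever angle φ = atan2(r sinθ, d + r cosθ).
Differentiating tanφ: φ̇ = rω(d cosθ + r)/(d² + r² + 2dr cosθ).
d² + r² + 2dr cosθ = |CA|² = 0.034701 m²;  d cosθ + r = -0.077414 m.
|ω_lever| = |0.145·9.948·-0.077414| / 0.034701 = 3.2181 rad/s.

3.22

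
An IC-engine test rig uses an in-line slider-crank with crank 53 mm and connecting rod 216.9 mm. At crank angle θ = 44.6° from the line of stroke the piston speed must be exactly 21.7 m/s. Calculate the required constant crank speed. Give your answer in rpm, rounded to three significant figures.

4730

For an in-line slider-crank, |v_piston| = rω|sinθ|·[1 + r cosθ/√(L² − r² sin²θ)].
With r = 0.053 m, L = 0.2169 m, θ = 44.6°: the bracketed kinematic factor |dx/dθ| = 0.043786 m.
ω = v/|dx/dθ| = 21.7/0.043786 = 495.59 rad/s.
N = 60ω/(2π) = 4732.5 rpm.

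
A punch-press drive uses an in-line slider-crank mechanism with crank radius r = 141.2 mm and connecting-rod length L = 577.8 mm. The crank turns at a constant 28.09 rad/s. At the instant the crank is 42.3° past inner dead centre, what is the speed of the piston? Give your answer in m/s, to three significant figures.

ω = 28.09 rad/s
For an in-line slider-crank, x = r cosθ + √(L² − r² sin²θ), so v = −rω sinθ·[1 + r cosθ/√(L² − r² sin²θ)].
With r = 0.1412 m, L = 0.5778 m, θ = 42.3°: √(L² − r² sin²θ) = 0.56993 m.
v = −0.1412·28.09·0.67301·[1 + 0.1412·0.73963/0.56993] = -3.1585 m/s.
|v| = 3.1585 m/s.

3.16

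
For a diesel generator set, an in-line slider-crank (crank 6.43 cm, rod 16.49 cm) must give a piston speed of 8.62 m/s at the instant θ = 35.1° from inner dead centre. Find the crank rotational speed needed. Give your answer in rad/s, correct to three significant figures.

For an in-line slider-crank, |v_piston| = rω|sinθ|·[1 + r cosθ/√(L² − r² sin²θ)].
With r = 0.0643 m, L = 0.1649 m, θ = 35.1°: the bracketed kinematic factor |dx/dθ| = 0.049076 m.
ω = v/|dx/dθ| = 8.62/0.049076 = 175.65 rad/s.

176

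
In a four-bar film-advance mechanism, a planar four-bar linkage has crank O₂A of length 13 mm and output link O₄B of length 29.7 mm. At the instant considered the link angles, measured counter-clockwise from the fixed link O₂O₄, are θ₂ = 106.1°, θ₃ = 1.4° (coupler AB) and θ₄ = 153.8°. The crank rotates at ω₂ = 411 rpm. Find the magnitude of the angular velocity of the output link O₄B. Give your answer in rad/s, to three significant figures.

39.3

ω₂ = 43.04 rad/s (from 411 rpm).
Differentiating the loop-closure r₂e^{iθ₂}+r₃e^{iθ₃}=r₁+r₄e^{iθ₄} gives r₂ω₂e^{iθ₂}+r₃ω₃e^{iθ₃}=r₄ω₄e^{iθ₄}.
Eliminating the other unknown: ω₄ = r₂ω₂ sin(θ₂−θ₃) / [r₄ sin(θ₄−θ₃)].
Numerator sine = +0.96727; denominator sine = +0.46330.
Result = 0.013·43.04·(+0.96727) / (0.0297·(+0.46330)) = +39.332 rad/s; magnitude 39.332 rad/s.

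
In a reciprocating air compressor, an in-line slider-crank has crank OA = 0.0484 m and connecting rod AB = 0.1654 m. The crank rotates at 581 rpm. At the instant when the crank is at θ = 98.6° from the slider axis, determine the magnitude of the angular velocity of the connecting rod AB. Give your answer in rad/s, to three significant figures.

ω = 60.84 rad/s (converted from 581 rpm).
The rod makes angle φ with the slider axis where L sinφ = r sinθ; differentiating, L cosφ·φ̇ = r ω cosθ.
L cosφ = √(L² − r² sin²θ) = 0.15833 m.
|ω_rod| = r ω |cosθ| / √(L² − r² sin²θ) = 0.0484·60.84·0.14954/0.15833 = 2.7813 rad/s.

2.78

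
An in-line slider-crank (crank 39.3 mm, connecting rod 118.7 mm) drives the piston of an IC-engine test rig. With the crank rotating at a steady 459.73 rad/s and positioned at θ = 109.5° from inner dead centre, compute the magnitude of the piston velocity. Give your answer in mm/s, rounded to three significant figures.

15000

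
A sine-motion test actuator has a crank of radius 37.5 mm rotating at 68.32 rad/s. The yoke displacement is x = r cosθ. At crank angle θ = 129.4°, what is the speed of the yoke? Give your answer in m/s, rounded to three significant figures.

1.98

ω = 68.32 rad/s
x = r cosθ ⇒ ẋ = −rω sinθ.
|v| = rω|sinθ| = 0.0375·68.32·|sin 129.4°| = 1.9797 m/s.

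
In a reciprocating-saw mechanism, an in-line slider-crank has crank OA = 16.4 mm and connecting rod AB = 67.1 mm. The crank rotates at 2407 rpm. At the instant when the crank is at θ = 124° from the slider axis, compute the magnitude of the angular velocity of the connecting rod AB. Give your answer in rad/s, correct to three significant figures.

35.2

ω = 252.1 rad/s (converted from 2407 rpm).
The rod makes angle φ with the slider axis where L sinφ = r sinθ; differentiating, L cosφ·φ̇ = r ω cosθ.
L cosφ = √(L² − r² sin²θ) = 0.065708 m.
|ω_rod| = r ω |cosθ| / √(L² − r² sin²θ) = 0.0164·252.1·0.55919/0.065708 = 35.18 rad/s.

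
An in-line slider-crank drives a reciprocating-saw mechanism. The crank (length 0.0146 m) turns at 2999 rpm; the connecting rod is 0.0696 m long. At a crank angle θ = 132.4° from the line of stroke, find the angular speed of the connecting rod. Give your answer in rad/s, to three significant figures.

ω = 314.1 rad/s (converted from 2999 rpm).
The rod makes angle φ with the slider axis where L sinφ = r sinθ; differentiating, L cosφ·φ̇ = r ω cosθ.
L cosφ = √(L² − r² sin²θ) = 0.06876 m.
|ω_rod| = r ω |cosθ| / √(L² − r² sin²θ) = 0.0146·314.1·0.67430/0.06876 = 44.965 rad/s.

45.0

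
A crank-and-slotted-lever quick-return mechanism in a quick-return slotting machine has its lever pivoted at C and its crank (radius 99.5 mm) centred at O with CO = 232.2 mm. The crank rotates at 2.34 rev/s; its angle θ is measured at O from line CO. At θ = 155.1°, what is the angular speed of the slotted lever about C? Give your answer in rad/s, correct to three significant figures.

ω = 14.7 rad/s (from 2.34 rev/s).
Crank pin A relative to C: A = (d + r cosθ, r sinθ); lever angle φ = atan2(r sinθ, d + r cosθ).
Differentiating tanφ: φ̇ = rω(d cosθ + r)/(d² + r² + 2dr cosθ).
d² + r² + 2dr cosθ = |CA|² = 0.0219046 m²;  d cosθ + r = -0.11112 m.
|ω_lever| = |0.0995·14.7·-0.11112| / 0.0219046 = 7.4209 rad/s.

7.42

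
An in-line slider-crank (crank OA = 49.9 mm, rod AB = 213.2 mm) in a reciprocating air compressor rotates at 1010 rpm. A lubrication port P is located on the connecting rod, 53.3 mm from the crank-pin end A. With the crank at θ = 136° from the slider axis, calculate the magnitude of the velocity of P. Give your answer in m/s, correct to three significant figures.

ω = 105.8 rad/s.  Crank-pin speed |V_A| = rω = 5.2778 m/s, perpendicular to OA.
Rod angle: sinφ = −(r/L) sinθ ⇒ φ = -9.357°; ω_rod = −rω cosθ/√(L²−r²sin²θ) = +18.047 rad/s.
V_P = V_A + ω_rod × AP, with AP = 0.0533 m along the rod.
Components: V_Px = −rω sinθ − a·ω_rod·sinφ = -3.5099 m/s;  V_Py = rω cosθ + a·ω_rod·cosφ = -2.8474 m/s.
|V_P| = √(V_Px² + V_Py²) = 4.5196 m/s.

4.52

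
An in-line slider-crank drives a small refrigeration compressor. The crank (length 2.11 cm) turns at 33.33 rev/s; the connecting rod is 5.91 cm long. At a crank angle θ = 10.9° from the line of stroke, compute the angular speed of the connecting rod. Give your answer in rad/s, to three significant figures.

ω = 209.4 rad/s (converted from 33.33 rev/s).
The rod makes angle φ with the slider axis where L sinφ = r sinθ; differentiating, L cosφ·φ̇ = r ω cosθ.
L cosφ = √(L² − r² sin²θ) = 0.058965 m.
|ω_rod| = r ω |cosθ| / √(L² − r² sin²θ) = 0.0211·209.4·0.98196/0.058965 = 73.586 rad/s.

73.6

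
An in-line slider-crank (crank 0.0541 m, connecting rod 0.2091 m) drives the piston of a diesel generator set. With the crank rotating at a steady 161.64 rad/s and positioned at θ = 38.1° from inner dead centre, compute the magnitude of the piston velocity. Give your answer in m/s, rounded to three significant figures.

ω = 161.6 rad/s
For an in-line slider-crank, x = r cosθ + √(L² − r² sin²θ), so v = −rω sinθ·[1 + r cosθ/√(L² − r² sin²θ)].
With r = 0.0541 m, L = 0.2091 m, θ = 38.1°: √(L² − r² sin²θ) = 0.20642 m.
v = −0.0541·161.6·0.61704·[1 + 0.0541·0.78694/0.20642] = -6.5087 m/s.
|v| = 6.5087 m/s.

6.51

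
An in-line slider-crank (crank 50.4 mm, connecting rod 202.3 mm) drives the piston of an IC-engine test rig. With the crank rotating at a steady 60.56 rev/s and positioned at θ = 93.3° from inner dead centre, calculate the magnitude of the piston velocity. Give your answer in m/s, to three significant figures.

18.9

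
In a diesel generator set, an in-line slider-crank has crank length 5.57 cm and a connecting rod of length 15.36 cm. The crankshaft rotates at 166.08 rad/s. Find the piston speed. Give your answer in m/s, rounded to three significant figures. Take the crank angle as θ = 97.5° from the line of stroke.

8.71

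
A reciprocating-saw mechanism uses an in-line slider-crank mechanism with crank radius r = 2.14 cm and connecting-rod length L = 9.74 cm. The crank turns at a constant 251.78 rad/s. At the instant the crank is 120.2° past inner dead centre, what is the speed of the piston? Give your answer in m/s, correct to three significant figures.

ω = 251.8 rad/s
For an in-line slider-crank, x = r cosθ + √(L² − r² sin²θ), so v = −rω sinθ·[1 + r cosθ/√(L² − r² sin²θ)].
With r = 0.0214 m, L = 0.0974 m, θ = 120.2°: √(L² − r² sin²θ) = 0.095628 m.
v = −0.0214·251.8·0.86427·[1 + 0.0214·-0.50302/0.095628] = -4.1326 m/s.
|v| = 4.1326 m/s.

4.13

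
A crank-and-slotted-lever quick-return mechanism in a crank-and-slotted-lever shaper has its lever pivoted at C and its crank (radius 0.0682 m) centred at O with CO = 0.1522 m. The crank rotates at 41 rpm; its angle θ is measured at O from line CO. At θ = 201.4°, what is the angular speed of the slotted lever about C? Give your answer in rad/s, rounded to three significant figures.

2.54

ω = 4.294 rad/s (from 41 rpm).
Crank pin A relative to C: A = (d + r cosθ, r sinθ); lever angle φ = atan2(r sinθ, d + r cosθ).
Differentiating tanφ: φ̇ = rω(d cosθ + r)/(d² + r² + 2dr cosθ).
d² + r² + 2dr cosθ = |CA|² = 0.00848729 m²;  d cosθ + r = -0.073507 m.
|ω_lever| = |0.0682·4.294·-0.073507| / 0.00848729 = 2.536 rad/s.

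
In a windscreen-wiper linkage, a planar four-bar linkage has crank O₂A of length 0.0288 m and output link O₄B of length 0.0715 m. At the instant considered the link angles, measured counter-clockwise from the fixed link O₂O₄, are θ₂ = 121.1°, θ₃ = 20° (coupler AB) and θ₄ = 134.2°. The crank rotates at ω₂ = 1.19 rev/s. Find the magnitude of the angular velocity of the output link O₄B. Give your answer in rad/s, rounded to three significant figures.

3.24

ω₂ = 7.477 rad/s (from 1.19 rev/s).
Differentiating the loop-closure r₂e^{iθ₂}+r₃e^{iθ₃}=r₁+r₄e^{iθ₄} gives r₂ω₂e^{iθ₂}+r₃ω₃e^{iθ₃}=r₄ω₄e^{iθ₄}.
Eliminating the other unknown: ω₄ = r₂ω₂ sin(θ₂−θ₃) / [r₄ sin(θ₄−θ₃)].
Numerator sine = +0.98129; denominator sine = +0.91212.
Result = 0.0288·7.477·(+0.98129) / (0.0715·(+0.91212)) = +3.2401 rad/s; magnitude 3.2401 rad/s.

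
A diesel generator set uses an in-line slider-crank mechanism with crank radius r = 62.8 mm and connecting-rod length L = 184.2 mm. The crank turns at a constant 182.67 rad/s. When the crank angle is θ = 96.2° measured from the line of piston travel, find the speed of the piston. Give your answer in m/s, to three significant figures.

11.0

ω = 182.7 rad/s
For an in-line slider-crank, x = r cosθ + √(L² − r² sin²θ), so v = −rω sinθ·[1 + r cosθ/√(L² − r² sin²θ)].
With r = 0.0628 m, L = 0.1842 m, θ = 96.2°: √(L² − r² sin²θ) = 0.1733 m.
v = −0.0628·182.7·0.99415·[1 + 0.0628·-0.10800/0.1733] = -10.958 m/s.
|v| = 10.958 m/s.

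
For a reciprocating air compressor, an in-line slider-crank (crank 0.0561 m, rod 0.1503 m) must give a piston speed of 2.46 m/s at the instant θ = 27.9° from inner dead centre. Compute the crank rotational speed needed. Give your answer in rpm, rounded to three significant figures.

For an in-line slider-crank, |v_piston| = rω|sinθ|·[1 + r cosθ/√(L² − r² sin²θ)].
With r = 0.0561 m, L = 0.1503 m, θ = 27.9°: the bracketed kinematic factor |dx/dθ| = 0.035045 m.
ω = v/|dx/dθ| = 2.46/0.035045 = 70.195 rad/s.
N = 60ω/(2π) = 670.31 rpm.

670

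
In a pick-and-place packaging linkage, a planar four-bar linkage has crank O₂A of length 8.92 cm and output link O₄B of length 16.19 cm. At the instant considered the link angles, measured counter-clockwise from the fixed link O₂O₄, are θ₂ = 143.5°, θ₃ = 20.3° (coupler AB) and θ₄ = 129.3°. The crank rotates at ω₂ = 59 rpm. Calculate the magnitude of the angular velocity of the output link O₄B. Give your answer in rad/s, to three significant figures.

ω₂ = 6.178 rad/s (from 59 rpm).
Differentiating the loop-closure r₂e^{iθ₂}+r₃e^{iθ₃}=r₁+r₄e^{iθ₄} gives r₂ω₂e^{iθ₂}+r₃ω₃e^{iθ₃}=r₄ω₄e^{iθ₄}.
Eliminating the other unknown: ω₄ = r₂ω₂ sin(θ₂−θ₃) / [r₄ sin(θ₄−θ₃)].
Numerator sine = +0.83676; denominator sine = +0.94552.
Result = 0.0892·6.178·(+0.83676) / (0.1619·(+0.94552)) = +3.0125 rad/s; magnitude 3.0125 rad/s.

3.01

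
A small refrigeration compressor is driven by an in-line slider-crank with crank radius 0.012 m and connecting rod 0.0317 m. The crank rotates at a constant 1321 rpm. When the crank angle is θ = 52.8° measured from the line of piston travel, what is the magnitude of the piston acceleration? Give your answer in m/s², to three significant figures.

118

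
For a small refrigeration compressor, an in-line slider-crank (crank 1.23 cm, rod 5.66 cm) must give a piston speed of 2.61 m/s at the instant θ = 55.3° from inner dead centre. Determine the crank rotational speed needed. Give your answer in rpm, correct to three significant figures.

For an in-line slider-crank, |v_piston| = rω|sinθ|·[1 + r cosθ/√(L² − r² sin²θ)].
With r = 0.0123 m, L = 0.0566 m, θ = 55.3°: the bracketed kinematic factor |dx/dθ| = 0.011384 m.
ω = v/|dx/dθ| = 2.61/0.011384 = 229.27 rad/s.
N = 60ω/(2π) = 2189.4 rpm.

2190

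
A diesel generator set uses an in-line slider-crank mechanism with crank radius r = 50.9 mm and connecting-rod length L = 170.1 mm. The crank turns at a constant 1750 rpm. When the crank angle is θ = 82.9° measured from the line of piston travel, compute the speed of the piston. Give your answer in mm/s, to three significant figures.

ω = 2π·1750/60 = 183.3 rad/s
For an in-line slider-crank, x = r cosθ + √(L² − r² sin²θ), so v = −rω sinθ·[1 + r cosθ/√(L² − r² sin²θ)].
With r = 0.0509 m, L = 0.1701 m, θ = 82.9°: √(L² − r² sin²θ) = 0.16243 m.
v = −0.0509·183.3·0.99233·[1 + 0.0509·0.12360/0.16243] = -9.6149 m/s.
|v| = 9.6149 m/s = 9614.9 mm/s.

9610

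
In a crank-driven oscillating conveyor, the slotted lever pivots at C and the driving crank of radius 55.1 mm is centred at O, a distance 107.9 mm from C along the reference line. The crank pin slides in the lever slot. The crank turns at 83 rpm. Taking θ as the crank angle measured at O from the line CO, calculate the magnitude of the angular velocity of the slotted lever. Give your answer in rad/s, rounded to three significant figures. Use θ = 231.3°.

ω = 8.692 rad/s (from 83 rpm).
Crank pin A relative to C: A = (d + r cosθ, r sinθ); lever angle φ = atan2(r sinθ, d + r cosθ).
Differentiating tanφ: φ̇ = rω(d cosθ + r)/(d² + r² + 2dr cosθ).
d² + r² + 2dr cosθ = |CA|² = 0.00724392 m²;  d cosθ + r = -0.012364 m.
|ω_lever| = |0.0551·8.692·-0.012364| / 0.00724392 = 0.8174 rad/s.

0.817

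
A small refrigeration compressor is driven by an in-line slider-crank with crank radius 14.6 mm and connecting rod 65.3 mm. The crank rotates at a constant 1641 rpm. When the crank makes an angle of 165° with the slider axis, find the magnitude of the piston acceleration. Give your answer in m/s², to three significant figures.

ω = 2π·1641/60 = 171.8 rad/s
x(θ) = r cosθ + √(L² − r² sin²θ); with ω constant, a = ω²·d²x/dθ².
d²x/dθ² = −r cosθ − r²(cos2θ)/√u − r⁴ sin²2θ/(4u^{3/2}),  u = L² − r² sin²θ = 0.00424981 m².
Substituting r = 0.0146 m, L = 0.0653 m, θ = 165°: d²x/dθ² = +0.011261 m.
a = ω²·d²x/dθ² = (171.8)²·(+0.011261) = +332.53 m/s²;  |a| = 332.53 m/s².

333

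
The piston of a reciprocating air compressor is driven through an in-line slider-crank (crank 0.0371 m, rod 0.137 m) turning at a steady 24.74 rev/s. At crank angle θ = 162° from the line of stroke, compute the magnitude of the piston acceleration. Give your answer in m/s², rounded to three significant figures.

654

ω = 2π·24.7 = 155.4 rad/s
x(θ) = r cosθ + √(L² − r² sin²θ); with ω constant, a = ω²·d²x/dθ².
d²x/dθ² = −r cosθ − r²(cos2θ)/√u − r⁴ sin²2θ/(4u^{3/2}),  u = L² − r² sin²θ = 0.0186376 m².
Substituting r = 0.0371 m, L = 0.137 m, θ = 162°: d²x/dθ² = +0.027063 m.
a = ω²·d²x/dθ² = (155.4)²·(+0.027063) = +653.94 m/s²;  |a| = 653.94 m/s².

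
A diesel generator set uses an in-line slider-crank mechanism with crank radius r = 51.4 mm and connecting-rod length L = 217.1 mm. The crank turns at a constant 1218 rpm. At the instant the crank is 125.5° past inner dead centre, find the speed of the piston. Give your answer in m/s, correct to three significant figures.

ω = 2π·1218/60 = 127.5 rad/s
For an in-line slider-crank, x = r cosθ + √(L² − r² sin²θ), so v = −rω sinθ·[1 + r cosθ/√(L² − r² sin²θ)].
With r = 0.0514 m, L = 0.2171 m, θ = 125.5°: √(L² − r² sin²θ) = 0.21303 m.
v = −0.0514·127.5·0.81412·[1 + 0.0514·-0.58070/0.21303] = -4.5895 m/s.
|v| = 4.5895 m/s.

4.59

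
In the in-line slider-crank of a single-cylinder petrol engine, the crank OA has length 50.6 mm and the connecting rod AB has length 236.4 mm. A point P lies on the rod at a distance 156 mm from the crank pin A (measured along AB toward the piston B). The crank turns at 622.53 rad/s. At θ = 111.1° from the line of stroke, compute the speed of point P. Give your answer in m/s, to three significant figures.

28.1

ω = 622.5 rad/s.  Crank-pin speed |V_A| = rω = 31.5 m/s, perpendicular to OA.
Rod angle: sinφ = −(r/L) sinθ ⇒ φ = -11.519°; ω_rod = −rω cosθ/√(L²−r²sin²θ) = +48.955 rad/s.
V_P = V_A + ω_rod × AP, with AP = 0.156 m along the rod.
Components: V_Px = −rω sinθ − a·ω_rod·sinφ = -27.863 m/s;  V_Py = rω cosθ + a·ω_rod·cosφ = -3.8567 m/s.
|V_P| = √(V_Px² + V_Py²) = 28.129 m/s.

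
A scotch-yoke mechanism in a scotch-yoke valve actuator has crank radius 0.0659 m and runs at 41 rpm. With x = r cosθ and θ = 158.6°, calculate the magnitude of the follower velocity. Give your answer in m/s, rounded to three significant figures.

ω = 4.294 rad/s (from 41 rpm).
x = r cosθ ⇒ ẋ = −rω sinθ.
|v| = rω|sinθ| = 0.0659·4.294·|sin 158.6°| = 0.10324 m/s.

0.103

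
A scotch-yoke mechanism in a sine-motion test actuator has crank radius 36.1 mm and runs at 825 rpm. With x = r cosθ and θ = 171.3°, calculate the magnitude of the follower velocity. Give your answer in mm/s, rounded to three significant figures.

ω = 86.39 rad/s (from 825 rpm).
x = r cosθ ⇒ ẋ = −rω sinθ.
|v| = rω|sinθ| = 0.0361·86.39·|sin 171.3°| = 0.47175 m/s = 471.75 mm/s.

472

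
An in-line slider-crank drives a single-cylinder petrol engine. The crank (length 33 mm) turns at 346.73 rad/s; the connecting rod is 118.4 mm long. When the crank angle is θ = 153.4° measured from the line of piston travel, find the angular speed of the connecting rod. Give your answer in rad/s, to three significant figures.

ω = 346.7 rad/s
The rod makes angle φ with the slider axis where L sinφ = r sinθ; differentiating, L cosφ·φ̇ = r ω cosθ.
L cosφ = √(L² − r² sin²θ) = 0.11747 m.
|ω_rod| = r ω |cosθ| / √(L² − r² sin²θ) = 0.033·346.7·0.89415/0.11747 = 87.091 rad/s.

87.1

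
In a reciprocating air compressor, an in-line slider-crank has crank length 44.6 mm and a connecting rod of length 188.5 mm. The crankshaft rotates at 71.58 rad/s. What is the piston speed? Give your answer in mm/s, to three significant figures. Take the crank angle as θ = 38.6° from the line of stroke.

ω = 71.58 rad/s
For an in-line slider-crank, x = r cosθ + √(L² − r² sin²θ), so v = −rω sinθ·[1 + r cosθ/√(L² − r² sin²θ)].
With r = 0.0446 m, L = 0.1885 m, θ = 38.6°: √(L² − r² sin²θ) = 0.18644 m.
v = −0.0446·71.58·0.62388·[1 + 0.0446·0.78152/0.18644] = -2.3641 m/s.
|v| = 2.3641 m/s = 2364.1 mm/s.

2360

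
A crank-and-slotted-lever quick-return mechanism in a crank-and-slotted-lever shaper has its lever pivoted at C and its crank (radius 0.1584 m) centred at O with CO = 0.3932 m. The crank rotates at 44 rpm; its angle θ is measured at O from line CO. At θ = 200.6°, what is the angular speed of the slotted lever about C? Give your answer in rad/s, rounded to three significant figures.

2.43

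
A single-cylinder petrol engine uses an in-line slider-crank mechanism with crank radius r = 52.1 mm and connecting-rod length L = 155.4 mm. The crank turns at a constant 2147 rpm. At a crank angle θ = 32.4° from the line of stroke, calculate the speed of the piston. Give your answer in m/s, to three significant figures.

8.08

ω = 2π·2147/60 = 224.8 rad/s
For an in-line slider-crank, x = r cosθ + √(L² − r² sin²θ), so v = −rω sinθ·[1 + r cosθ/√(L² − r² sin²θ)].
With r = 0.0521 m, L = 0.1554 m, θ = 32.4°: √(L² − r² sin²θ) = 0.15287 m.
v = −0.0521·224.8·0.53583·[1 + 0.0521·0.84433/0.15287] = -8.0827 m/s.
|v| = 8.0827 m/s.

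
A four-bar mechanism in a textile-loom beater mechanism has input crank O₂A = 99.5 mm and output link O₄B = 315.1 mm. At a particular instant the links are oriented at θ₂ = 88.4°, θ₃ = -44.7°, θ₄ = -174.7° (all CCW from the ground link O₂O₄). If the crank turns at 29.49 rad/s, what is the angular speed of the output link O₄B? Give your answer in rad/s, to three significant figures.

8.88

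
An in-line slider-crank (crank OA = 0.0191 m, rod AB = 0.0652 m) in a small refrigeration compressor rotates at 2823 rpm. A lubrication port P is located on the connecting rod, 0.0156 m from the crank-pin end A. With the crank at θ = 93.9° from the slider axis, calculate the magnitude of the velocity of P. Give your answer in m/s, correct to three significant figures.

5.61

ω = 295.6 rad/s.  Crank-pin speed |V_A| = rω = 5.6464 m/s, perpendicular to OA.
Rod angle: sinφ = −(r/L) sinθ ⇒ φ = -16.994°; ω_rod = −rω cosθ/√(L²−r²sin²θ) = +6.1592 rad/s.
V_P = V_A + ω_rod × AP, with AP = 0.0156 m along the rod.
Components: V_Px = −rω sinθ − a·ω_rod·sinφ = -5.6053 m/s;  V_Py = rω cosθ + a·ω_rod·cosφ = -0.29216 m/s.
|V_P| = √(V_Px² + V_Py²) = 5.6129 m/s.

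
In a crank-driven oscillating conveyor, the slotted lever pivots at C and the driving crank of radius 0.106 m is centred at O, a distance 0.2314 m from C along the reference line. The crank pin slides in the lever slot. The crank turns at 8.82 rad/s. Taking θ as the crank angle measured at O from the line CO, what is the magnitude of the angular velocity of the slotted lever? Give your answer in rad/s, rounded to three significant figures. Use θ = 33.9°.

2.64

ω = 8.82 rad/s
Crank pin A relative to C: A = (d + r cosθ, r sinθ); lever angle φ = atan2(r sinθ, d + r cosθ).
Differentiating tanφ: φ̇ = rω(d cosθ + r)/(d² + r² + 2dr cosθ).
d² + r² + 2dr cosθ = |CA|² = 0.1055 m²;  d cosθ + r = +0.29806 m.
|ω_lever| = |0.106·8.82·+0.29806| / 0.1055 = 2.6414 rad/s.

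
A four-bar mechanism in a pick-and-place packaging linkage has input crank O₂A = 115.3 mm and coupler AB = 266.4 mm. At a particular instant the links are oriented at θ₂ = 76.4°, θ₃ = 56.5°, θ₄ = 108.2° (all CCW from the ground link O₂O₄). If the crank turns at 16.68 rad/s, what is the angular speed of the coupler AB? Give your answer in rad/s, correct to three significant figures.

ω₂ = 16.68 rad/s
Differentiating the loop-closure r₂e^{iθ₂}+r₃e^{iθ₃}=r₁+r₄e^{iθ₄} gives r₂ω₂e^{iθ₂}+r₃ω₃e^{iθ₃}=r₄ω₄e^{iθ₄}.
Eliminating the other unknown: ω₃ = r₂ω₂ sin(θ₄−θ₂) / [r₃ sin(θ₃−θ₄)].
Numerator sine = +0.52696; denominator sine = -0.78478.
Result = 0.1153·16.68·(+0.52696) / (0.2664·(-0.78478)) = -4.8475 rad/s; magnitude 4.8475 rad/s.

4.85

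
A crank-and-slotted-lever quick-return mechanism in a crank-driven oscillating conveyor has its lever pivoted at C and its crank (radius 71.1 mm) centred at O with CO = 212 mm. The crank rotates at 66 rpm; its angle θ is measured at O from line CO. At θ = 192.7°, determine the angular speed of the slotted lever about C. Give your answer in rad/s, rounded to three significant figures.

3.24

ω = 6.912 rad/s (from 66 rpm).
Crank pin A relative to C: A = (d + r cosθ, r sinθ); lever angle φ = atan2(r sinθ, d + r cosθ).
Differentiating tanφ: φ̇ = rω(d cosθ + r)/(d² + r² + 2dr cosθ).
d² + r² + 2dr cosθ = |CA|² = 0.0205904 m²;  d cosθ + r = -0.13571 m.
|ω_lever| = |0.0711·6.912·-0.13571| / 0.0205904 = 3.2389 rad/s.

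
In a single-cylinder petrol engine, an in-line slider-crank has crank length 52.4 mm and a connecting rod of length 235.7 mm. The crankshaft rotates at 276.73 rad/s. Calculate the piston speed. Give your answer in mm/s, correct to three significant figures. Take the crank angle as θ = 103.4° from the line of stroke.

13400

ω = 276.7 rad/s
For an in-line slider-crank, x = r cosθ + √(L² − r² sin²θ), so v = −rω sinθ·[1 + r cosθ/√(L² − r² sin²θ)].
With r = 0.0524 m, L = 0.2357 m, θ = 103.4°: √(L² − r² sin²θ) = 0.23012 m.
v = −0.0524·276.7·0.97278·[1 + 0.0524·-0.23175/0.23012] = -13.362 m/s.
|v| = 13.362 m/s = 13362 mm/s.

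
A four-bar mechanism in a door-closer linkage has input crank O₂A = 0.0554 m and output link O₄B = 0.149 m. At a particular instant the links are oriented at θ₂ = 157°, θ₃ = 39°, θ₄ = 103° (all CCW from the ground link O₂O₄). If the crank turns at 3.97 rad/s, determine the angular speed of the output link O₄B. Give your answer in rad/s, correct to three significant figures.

1.45

ω₂ = 3.97 rad/s
Differentiating the loop-closure r₂e^{iθ₂}+r₃e^{iθ₃}=r₁+r₄e^{iθ₄} gives r₂ω₂e^{iθ₂}+r₃ω₃e^{iθ₃}=r₄ω₄e^{iθ₄}.
Eliminating the other unknown: ω₄ = r₂ω₂ sin(θ₂−θ₃) / [r₄ sin(θ₄−θ₃)].
Numerator sine = +0.88295; denominator sine = +0.89879.
Result = 0.0554·3.97·(+0.88295) / (0.149·(+0.89879)) = +1.4501 rad/s; magnitude 1.4501 rad/s.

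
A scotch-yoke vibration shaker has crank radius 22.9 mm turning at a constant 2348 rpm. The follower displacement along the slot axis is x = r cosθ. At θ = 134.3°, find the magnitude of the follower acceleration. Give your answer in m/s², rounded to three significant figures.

967

ω = 245.9 rad/s (from 2348 rpm).
x = r cosθ ⇒ ẍ = −rω² cosθ (ω constant).
|a| = rω²|cosθ| = 0.0229·(245.9)²·|cos 134.3°| = 966.95 m/s².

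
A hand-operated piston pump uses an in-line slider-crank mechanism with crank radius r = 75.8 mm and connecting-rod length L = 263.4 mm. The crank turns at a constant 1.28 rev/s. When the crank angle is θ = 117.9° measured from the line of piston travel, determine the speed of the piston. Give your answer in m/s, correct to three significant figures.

ω = 2π·1.28 = 8.042 rad/s
For an in-line slider-crank, x = r cosθ + √(L² − r² sin²θ), so v = −rω sinθ·[1 + r cosθ/√(L² − r² sin²θ)].
With r = 0.0758 m, L = 0.2634 m, θ = 117.9°: √(L² − r² sin²θ) = 0.25474 m.
v = −0.0758·8.042·0.88377·[1 + 0.0758·-0.46793/0.25474] = -0.46375 m/s.
|v| = 0.46375 m/s.

0.464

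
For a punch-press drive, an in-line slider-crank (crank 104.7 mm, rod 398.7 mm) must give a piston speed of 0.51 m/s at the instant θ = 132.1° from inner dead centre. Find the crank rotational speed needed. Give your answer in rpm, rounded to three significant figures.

For an in-line slider-crank, |v_piston| = rω|sinθ|·[1 + r cosθ/√(L² − r² sin²θ)].
With r = 0.1047 m, L = 0.3987 m, θ = 132.1°: the bracketed kinematic factor |dx/dθ| = 0.063741 m.
ω = v/|dx/dθ| = 0.51/0.063741 = 8.0012 rad/s.
N = 60ω/(2π) = 76.406 rpm.

76.4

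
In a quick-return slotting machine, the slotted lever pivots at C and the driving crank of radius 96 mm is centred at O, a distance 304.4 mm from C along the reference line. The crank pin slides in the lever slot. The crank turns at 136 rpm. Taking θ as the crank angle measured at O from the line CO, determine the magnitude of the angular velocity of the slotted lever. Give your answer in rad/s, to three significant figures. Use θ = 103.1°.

ω = 14.24 rad/s (from 136 rpm).
Crank pin A relative to C: A = (d + r cosθ, r sinθ); lever angle φ = atan2(r sinθ, d + r cosθ).
Differentiating tanφ: φ̇ = rω(d cosθ + r)/(d² + r² + 2dr cosθ).
d² + r² + 2dr cosθ = |CA|² = 0.0886288 m²;  d cosθ + r = +0.027007 m.
|ω_lever| = |0.096·14.24·+0.027007| / 0.0886288 = 0.41663 rad/s.

0.417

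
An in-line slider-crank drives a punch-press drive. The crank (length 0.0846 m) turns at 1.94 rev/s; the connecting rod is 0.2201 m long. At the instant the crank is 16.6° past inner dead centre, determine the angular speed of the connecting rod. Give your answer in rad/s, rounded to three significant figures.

ω = 12.19 rad/s (converted from 1.94 rev/s).
The rod makes angle φ with the slider axis where L sinφ = r sinθ; differentiating, L cosφ·φ̇ = r ω cosθ.
L cosφ = √(L² − r² sin²θ) = 0.21877 m.
|ω_rod| = r ω |cosθ| / √(L² − r² sin²θ) = 0.0846·12.19·0.95832/0.21877 = 4.5173 rad/s.

4.52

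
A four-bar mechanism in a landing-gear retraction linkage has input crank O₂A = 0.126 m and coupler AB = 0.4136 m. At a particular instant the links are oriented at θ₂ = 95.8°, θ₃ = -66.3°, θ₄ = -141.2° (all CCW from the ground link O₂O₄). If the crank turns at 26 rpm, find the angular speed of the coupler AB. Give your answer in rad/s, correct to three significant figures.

0.721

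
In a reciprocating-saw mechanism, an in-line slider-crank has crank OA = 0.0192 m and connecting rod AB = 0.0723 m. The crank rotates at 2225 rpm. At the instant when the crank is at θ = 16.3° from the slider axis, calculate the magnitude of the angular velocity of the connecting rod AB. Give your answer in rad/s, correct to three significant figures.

ω = 233 rad/s (converted from 2225 rpm).
The rod makes angle φ with the slider axis where L sinφ = r sinθ; differentiating, L cosφ·φ̇ = r ω cosθ.
L cosφ = √(L² − r² sin²θ) = 0.072099 m.
|ω_rod| = r ω |cosθ| / √(L² − r² sin²θ) = 0.0192·233·0.95981/0.072099 = 59.554 rad/s.

59.6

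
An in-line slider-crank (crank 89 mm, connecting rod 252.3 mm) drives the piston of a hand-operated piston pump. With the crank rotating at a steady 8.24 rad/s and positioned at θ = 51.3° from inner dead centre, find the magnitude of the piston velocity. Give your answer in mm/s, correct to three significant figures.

ω = 8.24 rad/s
For an in-line slider-crank, x = r cosθ + √(L² − r² sin²θ), so v = −rω sinθ·[1 + r cosθ/√(L² − r² sin²θ)].
With r = 0.089 m, L = 0.2523 m, θ = 51.3°: √(L² − r² sin²θ) = 0.24255 m.
v = −0.089·8.24·0.78043·[1 + 0.089·0.62524/0.24255] = -0.70364 m/s.
|v| = 0.70364 m/s = 703.64 mm/s.

704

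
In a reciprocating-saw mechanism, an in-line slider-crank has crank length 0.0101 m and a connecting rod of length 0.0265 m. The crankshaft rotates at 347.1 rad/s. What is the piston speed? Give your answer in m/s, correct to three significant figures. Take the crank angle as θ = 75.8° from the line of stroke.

ω = 347.1 rad/s
For an in-line slider-crank, x = r cosθ + √(L² − r² sin²θ), so v = −rω sinθ·[1 + r cosθ/√(L² − r² sin²θ)].
With r = 0.0101 m, L = 0.0265 m, θ = 75.8°: √(L² − r² sin²θ) = 0.024625 m.
v = −0.0101·347.1·0.96945·[1 + 0.0101·0.24531/0.024625] = -3.7405 m/s.
|v| = 3.7405 m/s.

3.74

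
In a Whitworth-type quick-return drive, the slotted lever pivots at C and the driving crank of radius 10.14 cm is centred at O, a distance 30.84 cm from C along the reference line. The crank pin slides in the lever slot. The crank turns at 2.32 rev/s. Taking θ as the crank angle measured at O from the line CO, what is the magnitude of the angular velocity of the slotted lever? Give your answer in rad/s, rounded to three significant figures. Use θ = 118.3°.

0.874

ω = 14.58 rad/s (from 2.32 rev/s).
Crank pin A relative to C: A = (d + r cosθ, r sinθ); lever angle φ = atan2(r sinθ, d + r cosθ).
Differentiating tanφ: φ̇ = rω(d cosθ + r)/(d² + r² + 2dr cosθ).
d² + r² + 2dr cosθ = |CA|² = 0.0757414 m²;  d cosθ + r = -0.044809 m.
|ω_lever| = |0.1014·14.58·-0.044809| / 0.0757414 = 0.87445 rad/s.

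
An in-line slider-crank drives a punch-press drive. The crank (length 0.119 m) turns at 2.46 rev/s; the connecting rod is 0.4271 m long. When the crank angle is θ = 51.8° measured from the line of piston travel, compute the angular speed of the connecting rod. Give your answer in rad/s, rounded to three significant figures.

2.73

ω = 15.46 rad/s (converted from 2.46 rev/s).
The rod makes angle φ with the slider axis where L sinφ = r sinθ; differentiating, L cosφ·φ̇ = r ω cosθ.
L cosφ = √(L² − r² sin²θ) = 0.41674 m.
|ω_rod| = r ω |cosθ| / √(L² − r² sin²θ) = 0.119·15.46·0.61841/0.41674 = 2.7295 rad/s.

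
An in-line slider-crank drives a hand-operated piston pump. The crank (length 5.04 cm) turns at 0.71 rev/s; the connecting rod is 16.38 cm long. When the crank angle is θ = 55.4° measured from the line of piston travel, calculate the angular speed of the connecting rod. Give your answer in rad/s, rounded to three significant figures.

ω = 4.461 rad/s (converted from 0.71 rev/s).
The rod makes angle φ with the slider axis where L sinφ = r sinθ; differentiating, L cosφ·φ̇ = r ω cosθ.
L cosφ = √(L² − r² sin²θ) = 0.15846 m.
|ω_rod| = r ω |cosθ| / √(L² − r² sin²θ) = 0.0504·4.461·0.56784/0.15846 = 0.80571 rad/s.

0.806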